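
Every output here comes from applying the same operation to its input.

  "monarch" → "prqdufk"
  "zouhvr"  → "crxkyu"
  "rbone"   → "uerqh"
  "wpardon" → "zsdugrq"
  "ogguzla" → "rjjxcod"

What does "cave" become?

fdyh

Looking at the pairs, the operation is to shift every letter 3 places forward in the alphabet (wrapping around).
"cave" → "fdyh".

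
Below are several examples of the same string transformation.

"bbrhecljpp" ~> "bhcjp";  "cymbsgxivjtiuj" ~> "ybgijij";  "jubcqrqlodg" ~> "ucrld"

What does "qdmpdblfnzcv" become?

Each output is the input with this applied: keep every other character starting from the second (positions 2nd, 4th, 6th, ...).
Doing the same to "qdmpdblfnzcv": "dpbfzv".

dpbfzv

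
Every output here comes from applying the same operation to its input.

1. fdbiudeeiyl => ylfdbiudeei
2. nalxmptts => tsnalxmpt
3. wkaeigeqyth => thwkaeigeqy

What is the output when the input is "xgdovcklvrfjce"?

cexgdovcklvrfj

The pattern: move the last 2 characters to the front (rotate right by 2).
On "xgdovcklvrfjce" that produces "cexgdovcklvrfj".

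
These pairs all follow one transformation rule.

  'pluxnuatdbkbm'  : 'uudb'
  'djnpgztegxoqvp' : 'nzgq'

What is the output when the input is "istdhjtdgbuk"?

tjgk

In each case the input is transformed by: keep one character in every 3, starting at position 3 (positions 3rd, 6th, 9th, ...).
"istdhjtdgbuk" → "tjgk".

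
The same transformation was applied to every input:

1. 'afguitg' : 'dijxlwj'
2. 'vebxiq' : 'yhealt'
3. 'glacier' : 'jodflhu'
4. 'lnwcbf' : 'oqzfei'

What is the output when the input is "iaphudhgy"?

ldskxgkjb

Each output is the input with this applied: shift every letter 3 places forward in the alphabet (wrapping around).
Applying that to "iaphudhgy" gives "ldskxgkjb".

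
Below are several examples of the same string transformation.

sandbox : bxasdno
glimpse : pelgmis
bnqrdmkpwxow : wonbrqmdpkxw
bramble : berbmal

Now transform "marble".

In each case the input is transformed by: swap each adjacent pair of characters (1↔2, 3↔4, ...), then move the last 2 characters to the front (rotate right by 2).
On "marble": the first step gives "ambrel", and the second then gives "elambr".

elambr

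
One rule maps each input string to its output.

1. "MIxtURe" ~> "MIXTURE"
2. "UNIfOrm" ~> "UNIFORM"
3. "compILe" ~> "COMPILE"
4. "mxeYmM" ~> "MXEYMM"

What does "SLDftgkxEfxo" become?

Looking at the pairs, the operation is to convert every letter to uppercase.
So "SLDftgkxEfxo" becomes "SLDFTGKXEFXO".

SLDFTGKXEFXO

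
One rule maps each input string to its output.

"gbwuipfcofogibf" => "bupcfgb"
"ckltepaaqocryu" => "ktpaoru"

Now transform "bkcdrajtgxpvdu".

The pattern: keep every other character starting from the second (positions 2nd, 4th, 6th, ...).
Applying that to "bkcdrajtgxpvdu" gives "kdatxvu".

kdatxvu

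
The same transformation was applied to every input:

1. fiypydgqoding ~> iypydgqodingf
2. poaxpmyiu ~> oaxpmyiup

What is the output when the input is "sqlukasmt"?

qlukasmts

Each output is the input with this applied: move the first character to the end.
Doing the same to "sqlukasmt": "qlukasmts".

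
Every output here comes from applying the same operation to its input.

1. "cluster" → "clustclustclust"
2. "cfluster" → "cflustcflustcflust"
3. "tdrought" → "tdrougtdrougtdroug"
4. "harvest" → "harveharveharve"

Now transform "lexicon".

lexiclexiclexic

Looking at the pairs, the operation is to delete the last 2 characters, then write the whole string 3 times in a row.
For "lexicon", step one produces "lexic"; step two turns that into "lexiclexiclexic".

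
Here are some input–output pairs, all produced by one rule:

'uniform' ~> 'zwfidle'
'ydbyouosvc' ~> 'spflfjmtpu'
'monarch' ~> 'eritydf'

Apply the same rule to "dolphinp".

In each case the input is transformed by: shift every letter 9 places backward in the alphabet (wrapping around), then move the first 2 characters to the end (rotate left by 2).
Applying both steps to "dolphinp": "ufcgyzeg", then "cgyzeguf".

cgyzeguf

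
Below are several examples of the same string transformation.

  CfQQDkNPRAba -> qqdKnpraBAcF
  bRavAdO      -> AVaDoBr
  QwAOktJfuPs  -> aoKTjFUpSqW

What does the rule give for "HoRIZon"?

rizONhO

Each output is the input with this applied: flip the case of every letter, then move the first 2 characters to the end (rotate left by 2).
Working it through for "HoRIZon": intermediate "hOrizON", final "rizONhO".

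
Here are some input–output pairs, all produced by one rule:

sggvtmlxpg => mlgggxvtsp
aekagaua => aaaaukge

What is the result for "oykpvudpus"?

Looking at the pairs, the operation is to sort the characters into reverse alphabetical order, then swap the front and back halves of the string.
Working it through for "oykpvudpus": intermediate "yvuusppokd", final "ppokdyvuus".

ppokdyvuus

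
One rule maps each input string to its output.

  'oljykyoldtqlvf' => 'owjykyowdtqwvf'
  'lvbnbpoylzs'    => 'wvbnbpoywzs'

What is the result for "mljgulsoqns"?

The pattern: replace every "l" with "w".
On "mljgulsoqns" that produces "mwjguwsoqns".

mwjguwsoqns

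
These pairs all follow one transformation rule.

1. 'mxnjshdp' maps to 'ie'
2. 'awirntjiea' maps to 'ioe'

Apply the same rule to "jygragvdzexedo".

eu

Rule — shift every letter 5 places backward in the alphabet (wrapping around), then keep only the vowels.
Starting from "jygragvdzexedo": after the first operation, "etbmvbqyuzszyj"; after the second, "eu".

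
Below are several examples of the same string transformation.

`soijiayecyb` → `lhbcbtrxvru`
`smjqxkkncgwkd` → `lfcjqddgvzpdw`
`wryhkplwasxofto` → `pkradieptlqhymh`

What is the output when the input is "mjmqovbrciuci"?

The transformation: shift every letter 7 places backward in the alphabet (wrapping around).
"mjmqovbrciuci" → "fcfjhoukvbnvb".

fcfjhoukvbnvb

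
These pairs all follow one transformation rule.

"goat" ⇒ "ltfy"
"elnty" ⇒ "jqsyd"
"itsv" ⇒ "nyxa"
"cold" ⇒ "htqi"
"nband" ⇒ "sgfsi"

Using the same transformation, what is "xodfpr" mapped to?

ctikuw

In each case the input is transformed by: shift every letter 5 places forward in the alphabet (wrapping around).
Applying that to "xodfpr" gives "ctikuw".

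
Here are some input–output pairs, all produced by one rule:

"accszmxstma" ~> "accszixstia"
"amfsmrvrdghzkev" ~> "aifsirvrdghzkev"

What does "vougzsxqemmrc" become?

The transformation: replace every "m" with "i".
So "vougzsxqemmrc" becomes "vougzsxqeiirc".

vougzsxqeiirc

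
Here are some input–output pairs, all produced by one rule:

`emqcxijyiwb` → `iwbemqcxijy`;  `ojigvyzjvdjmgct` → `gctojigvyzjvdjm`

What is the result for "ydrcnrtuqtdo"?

tdoydrcnrtuq

The transformation: move the last 3 characters to the front (rotate right by 3).
So "ydrcnrtuqtdo" becomes "tdoydrcnrtuq".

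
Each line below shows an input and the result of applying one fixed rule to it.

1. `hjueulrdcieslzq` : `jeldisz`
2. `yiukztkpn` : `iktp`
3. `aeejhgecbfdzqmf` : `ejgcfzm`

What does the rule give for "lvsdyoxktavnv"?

vdokan

The rule is to keep every other character starting from the second (positions 2nd, 4th, 6th, ...).
Applying that to "lvsdyoxktavnv" gives "vdokan".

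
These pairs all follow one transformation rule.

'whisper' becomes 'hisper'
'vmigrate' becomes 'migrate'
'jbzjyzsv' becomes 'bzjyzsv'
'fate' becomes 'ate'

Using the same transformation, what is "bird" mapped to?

ird

Each output is the input with this applied: delete the first character.
Applying that to "bird" gives "ird".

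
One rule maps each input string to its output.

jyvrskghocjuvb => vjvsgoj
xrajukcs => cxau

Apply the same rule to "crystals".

The rule is to move the last 3 characters to the front (rotate right by 3), then keep every other character starting from the second (positions 2nd, 4th, 6th, ...).
Starting from "crystals": after the first operation, "alscryst"; after the second, "lcyt".

lcyt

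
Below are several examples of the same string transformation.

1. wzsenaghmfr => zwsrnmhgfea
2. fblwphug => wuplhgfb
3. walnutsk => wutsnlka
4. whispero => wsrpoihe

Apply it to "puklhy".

Looking at the pairs, the operation is to sort the characters into reverse alphabetical order.
Applying that to "puklhy" gives "yuplkh".

yuplkh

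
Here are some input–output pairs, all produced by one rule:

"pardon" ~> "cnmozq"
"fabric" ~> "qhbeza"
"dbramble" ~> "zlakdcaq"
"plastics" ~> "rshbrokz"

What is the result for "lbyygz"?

xfykax

The pattern: shift every letter 1 place backward in the alphabet (wrapping around), then move the first 3 characters to the end (rotate left by 3).
For "lbyygz" the result is "xfykax".
(Check on "fabric": → "ezaqhb" → "qhbeza" ✓)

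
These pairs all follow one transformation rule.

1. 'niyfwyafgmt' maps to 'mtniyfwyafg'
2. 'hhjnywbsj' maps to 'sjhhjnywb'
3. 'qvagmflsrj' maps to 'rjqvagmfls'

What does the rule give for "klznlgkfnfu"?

fuklznlgkfn

Rule — move the last 2 characters to the front (rotate right by 2).
Applying that to "klznlgkfnfu" gives "fuklznlgkfn".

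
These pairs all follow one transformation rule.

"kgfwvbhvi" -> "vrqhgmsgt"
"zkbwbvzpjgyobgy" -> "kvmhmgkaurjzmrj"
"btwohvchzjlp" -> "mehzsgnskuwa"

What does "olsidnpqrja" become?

The transformation: shift every letter 11 places forward in the alphabet (wrapping around).
"olsidnpqrja" → "zwdtoyabcul".

zwdtoyabcul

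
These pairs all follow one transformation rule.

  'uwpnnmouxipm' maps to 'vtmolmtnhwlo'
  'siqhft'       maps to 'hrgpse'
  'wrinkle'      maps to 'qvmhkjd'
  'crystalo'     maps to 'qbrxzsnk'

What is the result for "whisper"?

What's happening: swap each adjacent pair of characters (1↔2, 3↔4, ...), then shift every letter 1 place backward in the alphabet (wrapping around).
Working it through for "whisper": intermediate "hwsiepr", final "gvrhdoq".

gvrhdoq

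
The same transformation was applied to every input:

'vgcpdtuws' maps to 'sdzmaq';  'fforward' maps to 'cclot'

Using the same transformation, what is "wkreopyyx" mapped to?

thoblm

The pattern: shift every letter 3 places backward in the alphabet (wrapping around), then delete the last 3 characters.
On "wkreopyyx": the first step gives "thoblmvvu", and the second then gives "thoblm".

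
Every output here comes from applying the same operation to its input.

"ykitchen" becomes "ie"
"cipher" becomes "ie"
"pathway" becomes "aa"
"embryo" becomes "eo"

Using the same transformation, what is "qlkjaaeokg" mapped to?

What's happening: keep only the vowels.
Doing the same to "qlkjaaeokg": "aaeo".

aaeo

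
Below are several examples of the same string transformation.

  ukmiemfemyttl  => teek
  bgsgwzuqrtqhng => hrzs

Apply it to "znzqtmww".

The transformation: reverse the string, then keep one character in every 3, starting at position 3 (positions 3rd, 6th, 9th, ...).
For "znzqtmww", step one produces "wwmtqznz"; step two turns that into "mz".

mz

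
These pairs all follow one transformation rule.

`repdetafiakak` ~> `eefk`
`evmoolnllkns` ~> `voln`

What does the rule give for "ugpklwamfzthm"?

glmt

What's happening: keep one character in every 3, starting at position 2 (positions 2nd, 5th, 8th, ...).
Doing the same to "ugpklwamfzthm": "glmt".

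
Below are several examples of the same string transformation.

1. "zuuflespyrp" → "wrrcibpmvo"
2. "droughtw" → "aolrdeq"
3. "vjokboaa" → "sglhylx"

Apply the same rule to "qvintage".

Each output is the input with this applied: delete the last character, then shift every letter 3 places backward in the alphabet (wrapping around).
Starting from "qvintage": after the first operation, "qvintag"; after the second, "nsfkqxd".

nsfkqxd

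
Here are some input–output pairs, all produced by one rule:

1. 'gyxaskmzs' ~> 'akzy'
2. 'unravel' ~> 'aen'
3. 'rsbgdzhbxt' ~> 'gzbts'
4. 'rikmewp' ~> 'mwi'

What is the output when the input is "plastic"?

sil

In each case the input is transformed by: keep every other character starting from the second (positions 2nd, 4th, 6th, ...), then move the first character to the end.
For "plastic", step one produces "lsi"; step two turns that into "sil".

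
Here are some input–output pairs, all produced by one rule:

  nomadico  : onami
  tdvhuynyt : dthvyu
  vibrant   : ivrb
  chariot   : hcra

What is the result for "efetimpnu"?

fetemi

Each output is the input with this applied: swap each adjacent pair of characters (1↔2, 3↔4, ...), then delete the last 3 characters.
Applying both steps to "efetimpnu": "feteminpu", then "fetemi".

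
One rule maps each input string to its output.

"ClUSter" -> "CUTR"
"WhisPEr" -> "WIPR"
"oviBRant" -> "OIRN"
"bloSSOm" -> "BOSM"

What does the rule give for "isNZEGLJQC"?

The pattern: keep every other character starting from the first (positions 1st, 3rd, 5th, ...), then convert every letter to uppercase.
On "isNZEGLJQC": the first step gives "iNELQ", and the second then gives "INELQ".

INELQ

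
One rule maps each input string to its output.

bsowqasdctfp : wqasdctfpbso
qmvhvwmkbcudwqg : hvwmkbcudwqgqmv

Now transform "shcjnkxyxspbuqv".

Rule — move the first 3 characters to the end (rotate left by 3).
"shcjnkxyxspbuqv" → "jnkxyxspbuqvshc".

jnkxyxspbuqvshc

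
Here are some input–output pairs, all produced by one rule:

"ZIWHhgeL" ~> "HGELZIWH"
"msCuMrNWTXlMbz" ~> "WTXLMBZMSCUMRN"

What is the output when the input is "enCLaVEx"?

Rule — swap the front and back halves of the string, then convert every letter to uppercase.
Starting from "enCLaVEx": after the first operation, "aVExenCL"; after the second, "AVEXENCL".

AVEXENCL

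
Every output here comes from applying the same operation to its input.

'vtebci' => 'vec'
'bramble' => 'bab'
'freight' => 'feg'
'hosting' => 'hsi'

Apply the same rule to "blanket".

The transformation: move the last character to the front, then keep every other character starting from the second (positions 2nd, 4th, 6th, ...).
Applying both steps to "blanket": "tblanke", then "bak".

bak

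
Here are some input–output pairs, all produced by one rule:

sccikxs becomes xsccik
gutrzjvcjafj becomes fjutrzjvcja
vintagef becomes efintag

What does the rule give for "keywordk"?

dkeywor

The pattern: delete the first character, then move the last 2 characters to the front (rotate right by 2).
So "keywordk" becomes "dkeywor".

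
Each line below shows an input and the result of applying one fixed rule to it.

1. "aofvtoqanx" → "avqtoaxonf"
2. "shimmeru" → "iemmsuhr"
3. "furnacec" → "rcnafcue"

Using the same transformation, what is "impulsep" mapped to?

What's happening: take characters alternately from the front and the back (1st, last, 2nd, 2nd-last, ...), then swap the front and back halves of the string.
Starting from "impulsep": after the first operation, "ipmepsul"; after the second, "psulipme".

psulipme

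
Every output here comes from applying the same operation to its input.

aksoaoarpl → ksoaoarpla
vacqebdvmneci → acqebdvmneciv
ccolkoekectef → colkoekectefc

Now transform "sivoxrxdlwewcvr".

ivoxrxdlwewcvrs

The pattern: move the first character to the end.
Applying that to "sivoxrxdlwewcvr" gives "ivoxrxdlwewcvrs".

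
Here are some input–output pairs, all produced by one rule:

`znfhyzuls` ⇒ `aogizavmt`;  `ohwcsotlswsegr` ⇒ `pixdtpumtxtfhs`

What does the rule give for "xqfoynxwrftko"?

The pattern: shift every letter 1 place forward in the alphabet (wrapping around).
Applying that to "xqfoynxwrftko" gives "yrgpzoyxsgulp".

yrgpzoyxsgulp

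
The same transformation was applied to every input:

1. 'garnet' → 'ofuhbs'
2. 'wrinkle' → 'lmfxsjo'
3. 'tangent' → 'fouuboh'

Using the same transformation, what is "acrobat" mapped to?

cbubdsp

Each output is the input with this applied: shift every letter 1 place forward in the alphabet (wrapping around), then move the last 3 characters to the front (rotate right by 3).
"acrobat" → "cbubdsp".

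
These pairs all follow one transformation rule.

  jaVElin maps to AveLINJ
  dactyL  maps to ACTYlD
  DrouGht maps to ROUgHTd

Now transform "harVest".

ARvESTH

The rule is to flip the case of every letter, then move the first character to the end.
"harVest" → "HARvEST" → "ARvESTH".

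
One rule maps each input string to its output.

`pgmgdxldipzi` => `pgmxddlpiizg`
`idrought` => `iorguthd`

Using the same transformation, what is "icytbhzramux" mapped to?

ityhbrzmaxuc

Rule — swap each adjacent pair of characters (1↔2, 3↔4, ...), then move the first character to the end.
"icytbhzramux" → "ityhbrzmaxuc".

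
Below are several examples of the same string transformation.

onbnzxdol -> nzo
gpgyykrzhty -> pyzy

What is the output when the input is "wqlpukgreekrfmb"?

qurkm

Each output is the input with this applied: keep one character in every 3, starting at position 2 (positions 2nd, 5th, 8th, ...).
On "wqlpukgreekrfmb" that produces "qurkm".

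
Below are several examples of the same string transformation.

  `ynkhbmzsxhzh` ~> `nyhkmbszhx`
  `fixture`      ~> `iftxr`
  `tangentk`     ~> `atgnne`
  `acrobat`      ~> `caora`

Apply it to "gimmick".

igmmc

Rule — swap each adjacent pair of characters (1↔2, 3↔4, ...), then delete the last 2 characters.
"gimmick" → "igmmcik" → "igmmc".
(Check on "fixture": → "iftxrue" → "iftxr" ✓)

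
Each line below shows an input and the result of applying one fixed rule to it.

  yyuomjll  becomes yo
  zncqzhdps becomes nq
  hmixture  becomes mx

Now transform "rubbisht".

The pattern: keep every other character starting from the second (positions 2nd, 4th, 6th, ...), then keep only the first 2 characters.
Doing the same to "rubbisht": "ub".

ub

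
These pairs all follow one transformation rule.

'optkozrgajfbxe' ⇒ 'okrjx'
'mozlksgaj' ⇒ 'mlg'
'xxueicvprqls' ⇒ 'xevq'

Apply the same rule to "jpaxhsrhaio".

Each output is the input with this applied: keep one character in every 3, starting at position 1 (positions 1st, 4th, 7th, ...).
For "jpaxhsrhaio" the result is "jxri".

jxri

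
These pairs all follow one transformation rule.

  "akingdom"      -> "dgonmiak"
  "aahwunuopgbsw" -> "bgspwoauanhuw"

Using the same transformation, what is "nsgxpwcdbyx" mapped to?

The rule is to move the last 3 characters to the front (rotate right by 3), then take characters alternately from the front and the back (1st, last, 2nd, 2nd-last, ...).
Applying both steps to "nsgxpwcdbyx": "byxnsgxpwcd", then "bdycxwnpsxg".

bdycxwnpsxg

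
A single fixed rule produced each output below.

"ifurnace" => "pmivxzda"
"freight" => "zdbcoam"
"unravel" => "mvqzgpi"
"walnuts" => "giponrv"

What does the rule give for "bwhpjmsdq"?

ckehnylwr

The rule is to move the first 2 characters to the end (rotate left by 2), then shift every letter 5 places backward in the alphabet (wrapping around).
"bwhpjmsdq" → "hpjmsdqbw" → "ckehnylwr".
(Check on "walnuts": → "lnutswa" → "giponrv" ✓)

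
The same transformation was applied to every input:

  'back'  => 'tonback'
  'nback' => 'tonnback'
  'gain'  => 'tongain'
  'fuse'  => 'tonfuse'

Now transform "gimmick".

The transformation: prepend "ton".
"gimmick" → "tongimmick".

tongimmick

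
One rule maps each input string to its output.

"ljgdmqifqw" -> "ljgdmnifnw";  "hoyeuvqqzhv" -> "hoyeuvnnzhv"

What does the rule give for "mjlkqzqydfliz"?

mjlknznydfliz

Looking at the pairs, the operation is to replace every "q" with "n".
For "mjlkqzqydfliz" the result is "mjlknznydfliz".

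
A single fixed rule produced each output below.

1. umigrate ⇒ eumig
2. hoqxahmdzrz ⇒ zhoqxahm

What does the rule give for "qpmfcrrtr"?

rqpmfc

Rule — move the last character to the front, then delete the last 3 characters.
"qpmfcrrtr" → "rqpmfcrrt" → "rqpmfc".
(Check on "umigrate": → "eumigrat" → "eumig" ✓)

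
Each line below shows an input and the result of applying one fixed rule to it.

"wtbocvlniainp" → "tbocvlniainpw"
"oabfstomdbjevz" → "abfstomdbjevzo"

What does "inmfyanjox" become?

nmfyanjoxi

Each output is the input with this applied: move the first character to the end.
So "inmfyanjox" becomes "nmfyanjoxi".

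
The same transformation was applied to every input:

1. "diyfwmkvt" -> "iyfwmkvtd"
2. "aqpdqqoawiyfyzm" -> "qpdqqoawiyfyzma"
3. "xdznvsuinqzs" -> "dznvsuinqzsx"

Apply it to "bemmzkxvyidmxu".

emmzkxvyidmxub

The transformation: move the first character to the end.
On "bemmzkxvyidmxu" that produces "emmzkxvyidmxub".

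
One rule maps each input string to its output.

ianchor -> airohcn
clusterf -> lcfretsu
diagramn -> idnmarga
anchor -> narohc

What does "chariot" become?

hctoira

Rule — move the first 2 characters to the end (rotate left by 2), then reverse the string.
Applying both steps to "chariot": "ariotch", then "hctoira".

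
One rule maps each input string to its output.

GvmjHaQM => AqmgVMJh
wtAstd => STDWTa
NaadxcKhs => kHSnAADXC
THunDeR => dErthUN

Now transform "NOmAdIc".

The transformation: flip the case of every letter, then move the last 3 characters to the front (rotate right by 3).
On "NOmAdIc": the first step gives "noMaDiC", and the second then gives "DiCnoMa".

DiCnoMa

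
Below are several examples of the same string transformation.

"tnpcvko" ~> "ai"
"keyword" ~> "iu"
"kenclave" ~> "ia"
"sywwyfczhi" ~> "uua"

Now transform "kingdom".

ie

Looking at the pairs, the operation is to shift every letter 2 places backward in the alphabet (wrapping around), then keep only the vowels.
On "kingdom" that produces "ie".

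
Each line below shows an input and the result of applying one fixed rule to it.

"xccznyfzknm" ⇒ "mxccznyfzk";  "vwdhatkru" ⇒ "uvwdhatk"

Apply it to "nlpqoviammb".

Rule — move the last character to the front, then delete the last character.
So "nlpqoviammb" becomes "bnlpqoviam".
(Check on "vwdhatkru": → "uvwdhatkr" → "uvwdhatk" ✓)

bnlpqoviam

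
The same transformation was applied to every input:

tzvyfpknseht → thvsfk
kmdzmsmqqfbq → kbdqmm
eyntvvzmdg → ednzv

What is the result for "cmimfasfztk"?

What's happening: keep every other character starting from the first (positions 1st, 3rd, 5th, ...), then take characters alternately from the front and the back (1st, last, 2nd, 2nd-last, ...).
On "cmimfasfztk": the first step gives "cifszk", and the second then gives "ckizfs".
(Check on "kmdzmsmqqfbq": → "kdmmqb" → "kbdqmm" ✓)

ckizfs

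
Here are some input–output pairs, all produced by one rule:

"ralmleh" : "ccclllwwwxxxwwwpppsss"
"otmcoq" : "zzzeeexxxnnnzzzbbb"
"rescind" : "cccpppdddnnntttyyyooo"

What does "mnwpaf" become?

The transformation: repeat every character 3 times, then shift every letter 11 places forward in the alphabet (wrapping around).
For "mnwpaf", step one produces "mmmnnnwwwpppaaafff"; step two turns that into "xxxyyyhhhaaalllqqq".
(Check on "rescind": → "rrreeesssccciiinnnddd" → "cccpppdddnnntttyyyooo" ✓)

xxxyyyhhhaaalllqqq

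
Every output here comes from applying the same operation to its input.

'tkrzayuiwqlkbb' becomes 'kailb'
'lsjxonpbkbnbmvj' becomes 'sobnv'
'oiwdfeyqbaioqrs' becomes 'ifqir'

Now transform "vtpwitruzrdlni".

Looking at the pairs, the operation is to keep one character in every 3, starting at position 2 (positions 2nd, 5th, 8th, ...).
Applying that to "vtpwitruzrdlni" gives "tiudi".

tiudi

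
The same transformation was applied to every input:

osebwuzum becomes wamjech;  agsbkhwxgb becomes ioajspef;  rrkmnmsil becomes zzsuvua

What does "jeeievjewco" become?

Rule — shift every letter 8 places forward in the alphabet (wrapping around), then delete the last 2 characters.
Applying both steps to "jeeievjewco": "rmmqmdrmekw", then "rmmqmdrme".

rmmqmdrme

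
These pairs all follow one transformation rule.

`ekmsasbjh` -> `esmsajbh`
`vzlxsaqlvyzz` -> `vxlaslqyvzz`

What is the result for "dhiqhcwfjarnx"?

The pattern: swap each adjacent pair of characters (1↔2, 3↔4, ...), then delete the first character.
Applying both steps to "dhiqhcwfjarnx": "hdqichfwajnrx", then "dqichfwajnrx".

dqichfwajnrx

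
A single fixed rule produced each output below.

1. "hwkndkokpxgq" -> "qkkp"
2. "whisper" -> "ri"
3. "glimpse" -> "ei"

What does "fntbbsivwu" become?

Rule — move the last 2 characters to the front (rotate right by 2), then keep one character in every 3, starting at position 2 (positions 2nd, 5th, 8th, ...).
"fntbbsivwu" → "wufntbbsiv" → "uts".

uts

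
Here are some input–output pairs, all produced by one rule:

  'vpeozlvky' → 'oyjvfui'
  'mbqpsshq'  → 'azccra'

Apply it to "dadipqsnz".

Each output is the input with this applied: delete the first 2 characters, then shift every letter 10 places forward in the alphabet (wrapping around).
"dadipqsnz" → "nszacxj".

nszacxj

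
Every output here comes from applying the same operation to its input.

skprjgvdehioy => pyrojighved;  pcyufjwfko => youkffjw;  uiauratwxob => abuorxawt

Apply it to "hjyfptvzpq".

yqfppztv

What's happening: delete the first 2 characters, then take characters alternately from the front and the back (1st, last, 2nd, 2nd-last, ...).
Starting from "hjyfptvzpq": after the first operation, "yfptvzpq"; after the second, "yqfppztv".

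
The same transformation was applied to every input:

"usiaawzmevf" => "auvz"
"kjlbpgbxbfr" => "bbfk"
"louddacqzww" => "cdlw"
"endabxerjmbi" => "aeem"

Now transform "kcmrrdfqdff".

ffkr

Looking at the pairs, the operation is to keep one character in every 3, starting at position 1 (positions 1st, 4th, 7th, ...), then sort the characters into alphabetical order.
So "kcmrrdfqdff" becomes "ffkr".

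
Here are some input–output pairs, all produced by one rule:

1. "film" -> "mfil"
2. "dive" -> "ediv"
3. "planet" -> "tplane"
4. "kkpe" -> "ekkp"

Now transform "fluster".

Each output is the input with this applied: move the last character to the front.
Applying that to "fluster" gives "rfluste".

rfluste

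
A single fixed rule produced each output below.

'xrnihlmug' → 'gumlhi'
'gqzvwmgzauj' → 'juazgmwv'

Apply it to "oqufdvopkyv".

The transformation: reverse the string, then delete the last 3 characters.
For "oqufdvopkyv", step one produces "vykpovdfuqo"; step two turns that into "vykpovdf".

vykpovdf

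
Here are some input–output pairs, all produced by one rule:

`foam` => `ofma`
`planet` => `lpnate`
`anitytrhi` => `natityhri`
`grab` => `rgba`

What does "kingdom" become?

ikgnodm

The pattern: swap each adjacent pair of characters (1↔2, 3↔4, ...).
"kingdom" → "ikgnodm".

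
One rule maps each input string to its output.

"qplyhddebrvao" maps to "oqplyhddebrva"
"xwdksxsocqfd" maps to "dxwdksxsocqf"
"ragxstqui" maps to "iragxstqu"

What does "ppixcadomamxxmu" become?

In each case the input is transformed by: move the last character to the front.
"ppixcadomamxxmu" → "uppixcadomamxxm".

uppixcadomamxxm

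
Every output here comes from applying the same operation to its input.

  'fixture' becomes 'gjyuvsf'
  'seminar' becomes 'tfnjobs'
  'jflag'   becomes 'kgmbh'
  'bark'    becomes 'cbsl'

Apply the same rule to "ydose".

The pattern: shift every letter 1 place forward in the alphabet (wrapping around).
Applying that to "ydose" gives "zeptf".

zeptf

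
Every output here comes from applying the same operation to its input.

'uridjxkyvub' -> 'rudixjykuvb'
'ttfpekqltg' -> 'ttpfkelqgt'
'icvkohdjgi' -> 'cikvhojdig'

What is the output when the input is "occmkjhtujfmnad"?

comcjkthjumfand

What's happening: swap each adjacent pair of characters (1↔2, 3↔4, ...).
For "occmkjhtujfmnad" the result is "comcjkthjumfand".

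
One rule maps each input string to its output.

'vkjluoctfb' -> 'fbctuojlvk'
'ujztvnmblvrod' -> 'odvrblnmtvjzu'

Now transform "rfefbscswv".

In each case the input is transformed by: reverse the string, then swap each adjacent pair of characters (1↔2, 3↔4, ...).
For "rfefbscswv", step one produces "vwscsbfefr"; step two turns that into "wvcsbsefrf".

wvcsbsefrf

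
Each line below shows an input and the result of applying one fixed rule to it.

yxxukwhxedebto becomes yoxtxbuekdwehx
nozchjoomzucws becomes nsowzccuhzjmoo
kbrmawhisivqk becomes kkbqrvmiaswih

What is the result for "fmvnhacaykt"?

ftmkvynahca

Each output is the input with this applied: take characters alternately from the front and the back (1st, last, 2nd, 2nd-last, ...).
For "fmvnhacaykt" the result is "ftmkvynahca".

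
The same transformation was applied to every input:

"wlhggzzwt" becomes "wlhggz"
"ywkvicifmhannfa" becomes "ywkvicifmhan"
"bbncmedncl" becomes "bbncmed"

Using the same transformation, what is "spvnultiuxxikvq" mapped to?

Each output is the input with this applied: delete the last 3 characters.
For "spvnultiuxxikvq" the result is "spvnultiuxxi".

spvnultiuxxi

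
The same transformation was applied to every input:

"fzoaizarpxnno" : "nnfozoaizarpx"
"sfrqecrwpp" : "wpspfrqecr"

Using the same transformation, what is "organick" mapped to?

icokrgan

Rule — swap the first and last characters, then move the last 3 characters to the front (rotate right by 3).
For "organick" the result is "icokrgan".
(Check on "sfrqecrwpp": → "pfrqecrwps" → "wpspfrqecr" ✓)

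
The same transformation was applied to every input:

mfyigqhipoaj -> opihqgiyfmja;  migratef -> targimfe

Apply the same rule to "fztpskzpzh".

pzksptzfhz

Looking at the pairs, the operation is to reverse the string, then move the first 2 characters to the end (rotate left by 2).
"fztpskzpzh" → "hzpzksptzf" → "pzksptzfhz".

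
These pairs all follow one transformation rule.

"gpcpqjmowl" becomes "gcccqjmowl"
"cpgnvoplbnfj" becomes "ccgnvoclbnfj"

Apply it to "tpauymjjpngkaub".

tcauymjjcngkaub

In each case the input is transformed by: replace every "p" with "c".
On "tpauymjjpngkaub" that produces "tcauymjjcngkaub".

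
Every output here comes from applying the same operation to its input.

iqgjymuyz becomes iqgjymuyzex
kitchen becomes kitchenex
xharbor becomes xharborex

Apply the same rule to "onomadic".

The rule is to append "ex".
"onomadic" → "onomadicex".

onomadicex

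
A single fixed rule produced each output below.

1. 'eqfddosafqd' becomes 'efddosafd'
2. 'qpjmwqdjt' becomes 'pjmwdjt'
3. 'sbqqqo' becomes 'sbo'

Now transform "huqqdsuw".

Looking at the pairs, the operation is to remove every "q".
For "huqqdsuw" the result is "hudsuw".

hudsuw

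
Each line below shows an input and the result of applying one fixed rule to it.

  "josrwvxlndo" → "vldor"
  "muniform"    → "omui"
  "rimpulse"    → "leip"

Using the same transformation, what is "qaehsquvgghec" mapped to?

The rule is to keep every other character starting from the second (positions 2nd, 4th, 6th, ...), then move the first 2 characters to the end (rotate left by 2).
Starting from "qaehsquvgghec": after the first operation, "ahqvge"; after the second, "qvgeah".
(Check on "rimpulse": → "iple" → "leip" ✓)

qvgeah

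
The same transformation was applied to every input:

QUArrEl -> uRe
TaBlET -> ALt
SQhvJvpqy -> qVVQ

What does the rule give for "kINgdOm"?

iGo

Each output is the input with this applied: keep every other character starting from the second (positions 2nd, 4th, 6th, ...), then flip the case of every letter.
Starting from "kINgdOm": after the first operation, "IgO"; after the second, "iGo".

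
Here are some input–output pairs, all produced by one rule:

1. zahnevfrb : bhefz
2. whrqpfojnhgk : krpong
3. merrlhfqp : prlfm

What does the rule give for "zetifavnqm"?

mtfvq

What's happening: swap the first and last characters, then keep every other character starting from the first (positions 1st, 3rd, 5th, ...).
Starting from "zetifavnqm": after the first operation, "metifavnqz"; after the second, "mtfvq".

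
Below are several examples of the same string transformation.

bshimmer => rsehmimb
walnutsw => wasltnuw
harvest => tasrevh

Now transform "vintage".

eignatv

Looking at the pairs, the operation is to take characters alternately from the front and the back (1st, last, 2nd, 2nd-last, ...), then move the first character to the end.
Working it through for "vintage": intermediate "veignat", final "eignatv".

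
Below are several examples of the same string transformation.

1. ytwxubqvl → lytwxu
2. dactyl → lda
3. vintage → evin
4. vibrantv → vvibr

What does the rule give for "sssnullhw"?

wsssnu

The pattern: move the last character to the front, then delete the last 3 characters.
Starting from "sssnullhw": after the first operation, "wsssnullh"; after the second, "wsssnu".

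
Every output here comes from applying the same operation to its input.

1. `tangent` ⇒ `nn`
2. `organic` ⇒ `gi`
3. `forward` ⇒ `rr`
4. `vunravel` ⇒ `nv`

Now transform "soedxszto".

Looking at the pairs, the operation is to keep one character in every 3, starting at position 3 (positions 3rd, 6th, 9th, ...).
On "soedxszto" that produces "eso".

eso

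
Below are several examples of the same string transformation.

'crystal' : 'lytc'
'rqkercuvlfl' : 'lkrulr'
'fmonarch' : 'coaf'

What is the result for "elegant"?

What's happening: keep every other character starting from the first (positions 1st, 3rd, 5th, ...), then swap the first and last characters.
Starting from "elegant": after the first operation, "eeat"; after the second, "teae".

teae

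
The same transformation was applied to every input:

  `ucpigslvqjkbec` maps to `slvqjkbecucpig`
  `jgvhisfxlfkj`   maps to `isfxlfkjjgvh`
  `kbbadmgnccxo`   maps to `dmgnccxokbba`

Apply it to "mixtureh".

xturehmi

Each output is the input with this applied: swap the front and back halves of the string, then move the last 2 characters to the front (rotate right by 2).
For "mixtureh", step one produces "urehmixt"; step two turns that into "xturehmi".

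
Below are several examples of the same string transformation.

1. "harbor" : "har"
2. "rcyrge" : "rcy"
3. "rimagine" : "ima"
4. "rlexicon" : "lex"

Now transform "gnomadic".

Rule — swap the front and back halves of the string, then keep only the last 3 characters.
Starting from "gnomadic": after the first operation, "adicgnom"; after the second, "nom".
(Check on "harbor": → "borhar" → "har" ✓)

nom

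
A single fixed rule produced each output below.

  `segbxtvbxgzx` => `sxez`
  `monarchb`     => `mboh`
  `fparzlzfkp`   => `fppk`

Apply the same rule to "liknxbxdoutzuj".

The transformation: take characters alternately from the front and the back (1st, last, 2nd, 2nd-last, ...), then keep only the first 4 characters.
Doing the same to "liknxbxdoutzuj": "ljiu".

ljiu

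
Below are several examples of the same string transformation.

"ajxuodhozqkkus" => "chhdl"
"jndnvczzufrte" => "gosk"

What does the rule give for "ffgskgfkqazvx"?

ydds

The rule is to keep one character in every 3, starting at position 2 (positions 2nd, 5th, 8th, ...), then shift every letter 7 places backward in the alphabet (wrapping around).
On "ffgskgfkqazvx": the first step gives "fkkz", and the second then gives "ydds".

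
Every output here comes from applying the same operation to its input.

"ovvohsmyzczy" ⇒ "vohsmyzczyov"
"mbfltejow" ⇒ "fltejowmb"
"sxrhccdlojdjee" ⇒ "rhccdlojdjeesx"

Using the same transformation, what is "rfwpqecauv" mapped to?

Rule — move the first 2 characters to the end (rotate left by 2).
So "rfwpqecauv" becomes "wpqecauvrf".

wpqecauvrf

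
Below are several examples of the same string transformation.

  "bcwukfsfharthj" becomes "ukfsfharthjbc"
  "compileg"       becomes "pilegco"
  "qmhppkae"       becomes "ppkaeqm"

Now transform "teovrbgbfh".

vrbgbfhte

What's happening: move the first 2 characters to the end (rotate left by 2), then delete the first character.
For "teovrbgbfh", step one produces "ovrbgbfhte"; step two turns that into "vrbgbfhte".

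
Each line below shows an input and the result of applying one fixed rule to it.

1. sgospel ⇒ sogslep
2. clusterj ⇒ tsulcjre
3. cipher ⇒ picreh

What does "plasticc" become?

What's happening: reverse the string, then move the first 3 characters to the end (rotate left by 3).
For "plasticc" the result is "tsalpcci".

tsalpcci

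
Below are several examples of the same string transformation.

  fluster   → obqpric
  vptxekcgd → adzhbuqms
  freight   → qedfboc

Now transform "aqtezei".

Looking at the pairs, the operation is to shift every letter 3 places backward in the alphabet (wrapping around), then reverse the string.
For "aqtezei", step one produces "xnqbwbf"; step two turns that into "fbwbqnx".

fbwbqnx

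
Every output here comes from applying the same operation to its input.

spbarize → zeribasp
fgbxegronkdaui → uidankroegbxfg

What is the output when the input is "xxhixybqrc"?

rcbqxyhixx

Looking at the pairs, the operation is to reverse the string, then swap each adjacent pair of characters (1↔2, 3↔4, ...).
Applying both steps to "xxhixybqrc": "crqbyxihxx", then "rcbqxyhixx".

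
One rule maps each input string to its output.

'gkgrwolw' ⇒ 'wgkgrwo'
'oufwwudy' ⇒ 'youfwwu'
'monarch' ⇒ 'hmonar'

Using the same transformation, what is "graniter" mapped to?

rgranit

Each output is the input with this applied: move the last 2 characters to the front (rotate right by 2), then delete the first character.
Applying that to "graniter" gives "rgranit".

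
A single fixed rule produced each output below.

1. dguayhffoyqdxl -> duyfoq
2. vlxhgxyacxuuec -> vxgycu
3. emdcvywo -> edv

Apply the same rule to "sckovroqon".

skvo

Each output is the input with this applied: delete the last 2 characters, then keep every other character starting from the first (positions 1st, 3rd, 5th, ...).
"sckovroqon" → "sckovroq" → "skvo".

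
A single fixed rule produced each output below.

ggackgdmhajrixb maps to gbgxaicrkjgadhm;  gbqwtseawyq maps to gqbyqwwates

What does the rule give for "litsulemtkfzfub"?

lbiutfszuflketm

The transformation: take characters alternately from the front and the back (1st, last, 2nd, 2nd-last, ...).
"litsulemtkfzfub" → "lbiutfszuflketm".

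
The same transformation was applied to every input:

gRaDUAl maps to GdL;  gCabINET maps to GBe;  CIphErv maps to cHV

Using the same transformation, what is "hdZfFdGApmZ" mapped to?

HFgM

Rule — keep one character in every 3, starting at position 1 (positions 1st, 4th, 7th, ...), then flip the case of every letter.
Working it through for "hdZfFdGApmZ": intermediate "hfGm", final "HFgM".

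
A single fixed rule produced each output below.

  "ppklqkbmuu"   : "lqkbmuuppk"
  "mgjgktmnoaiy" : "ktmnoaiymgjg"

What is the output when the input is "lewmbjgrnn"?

The rule is to swap the front and back halves of the string, then move the last 2 characters to the front (rotate right by 2).
"lewmbjgrnn" → "jgrnnlewmb" → "mbjgrnnlew".

mbjgrnnlew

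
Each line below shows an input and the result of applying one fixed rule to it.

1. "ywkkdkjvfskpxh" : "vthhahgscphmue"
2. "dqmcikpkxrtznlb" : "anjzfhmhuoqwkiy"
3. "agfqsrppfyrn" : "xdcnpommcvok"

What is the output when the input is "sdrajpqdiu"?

The transformation: shift every letter 3 places backward in the alphabet (wrapping around).
So "sdrajpqdiu" becomes "paoxgmnafr".

paoxgmnafr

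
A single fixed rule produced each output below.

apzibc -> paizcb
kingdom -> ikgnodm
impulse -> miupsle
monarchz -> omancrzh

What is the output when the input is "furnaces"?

What's happening: swap each adjacent pair of characters (1↔2, 3↔4, ...).
"furnaces" → "ufnrcase".

ufnrcase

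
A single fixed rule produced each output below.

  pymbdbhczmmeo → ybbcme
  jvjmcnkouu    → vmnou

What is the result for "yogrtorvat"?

orovt

The pattern: keep every other character starting from the second (positions 2nd, 4th, 6th, ...).
On "yogrtorvat" that produces "orovt".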